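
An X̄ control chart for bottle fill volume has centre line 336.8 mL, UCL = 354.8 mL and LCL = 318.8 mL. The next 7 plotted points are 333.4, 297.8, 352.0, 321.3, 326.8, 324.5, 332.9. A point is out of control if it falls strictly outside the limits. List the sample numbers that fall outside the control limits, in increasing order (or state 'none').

2

Compare each point to [318.8, 354.8]: sample 2 = 297.8 < LCL.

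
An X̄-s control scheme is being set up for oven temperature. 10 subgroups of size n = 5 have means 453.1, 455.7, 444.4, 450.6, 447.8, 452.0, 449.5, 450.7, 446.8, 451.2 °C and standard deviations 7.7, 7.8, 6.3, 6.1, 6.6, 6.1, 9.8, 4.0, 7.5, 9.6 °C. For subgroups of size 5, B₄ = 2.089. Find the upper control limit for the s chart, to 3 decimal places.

s̄ = (7.7 + 7.8 + 6.3 + 6.1 + 6.6 + 6.1 + 9.8 + 4.0 + 7.5 + 9.6) / 10 = 7.1500
UCL_s = B₄·s̄ = 2.089 × 7.1500 = 14.9364

14.936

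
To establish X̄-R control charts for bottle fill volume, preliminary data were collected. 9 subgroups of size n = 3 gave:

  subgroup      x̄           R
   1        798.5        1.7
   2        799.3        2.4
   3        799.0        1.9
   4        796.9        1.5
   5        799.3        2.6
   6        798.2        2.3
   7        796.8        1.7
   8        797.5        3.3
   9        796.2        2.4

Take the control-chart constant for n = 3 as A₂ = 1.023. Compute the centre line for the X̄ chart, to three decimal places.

797.967

X̄̄ = (798.5 + 799.3 + 799.0 + 796.9 + 799.3 + 798.2 + 796.8 + 797.5 + 796.2) / 9 = 7181.7000 / 9 = 797.9667
CL = X̄̄ = 797.9667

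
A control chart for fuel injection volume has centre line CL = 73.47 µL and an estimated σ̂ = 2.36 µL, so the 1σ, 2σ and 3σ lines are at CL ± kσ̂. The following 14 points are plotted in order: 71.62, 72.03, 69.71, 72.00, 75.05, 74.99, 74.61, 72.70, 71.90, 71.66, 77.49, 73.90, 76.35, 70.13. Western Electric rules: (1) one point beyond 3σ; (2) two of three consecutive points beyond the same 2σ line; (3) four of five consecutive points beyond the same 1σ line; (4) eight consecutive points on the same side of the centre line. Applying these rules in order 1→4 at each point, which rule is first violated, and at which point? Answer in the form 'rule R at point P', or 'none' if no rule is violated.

none

Zone of each point (C = within 1σ̂, B = 1σ̂–2σ̂, A = 2σ̂–3σ̂, * = beyond 3σ̂; sign = side of CL): 1:-C, 2:-C, 3:-B, 4:-C, 5:+C, 6:+C, 7:+C, 8:-C, 9:-C, 10:-C, 11:+B, 12:+C, 13:+B, 14:-B
No rule fires across all 14 points.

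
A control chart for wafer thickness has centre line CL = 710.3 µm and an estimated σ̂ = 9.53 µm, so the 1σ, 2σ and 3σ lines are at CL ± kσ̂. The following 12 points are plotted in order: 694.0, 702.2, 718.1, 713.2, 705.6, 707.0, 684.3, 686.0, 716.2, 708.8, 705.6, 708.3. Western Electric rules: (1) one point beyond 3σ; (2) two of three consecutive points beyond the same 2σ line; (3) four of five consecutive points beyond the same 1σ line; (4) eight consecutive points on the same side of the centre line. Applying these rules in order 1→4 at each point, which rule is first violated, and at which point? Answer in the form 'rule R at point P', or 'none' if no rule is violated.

rule 2 at point 8

Zone of each point (C = within 1σ̂, B = 1σ̂–2σ̂, A = 2σ̂–3σ̂, * = beyond 3σ̂; sign = side of CL): 1:-B, 2:-C, 3:+C, 4:+C, 5:-C, 6:-C, 7:-A, 8:-A, 9:+C, 10:-C, 11:-C, 12:-C
Rule 2 (two of three consecutive points beyond the same 2σ limit) is satisfied at point 8.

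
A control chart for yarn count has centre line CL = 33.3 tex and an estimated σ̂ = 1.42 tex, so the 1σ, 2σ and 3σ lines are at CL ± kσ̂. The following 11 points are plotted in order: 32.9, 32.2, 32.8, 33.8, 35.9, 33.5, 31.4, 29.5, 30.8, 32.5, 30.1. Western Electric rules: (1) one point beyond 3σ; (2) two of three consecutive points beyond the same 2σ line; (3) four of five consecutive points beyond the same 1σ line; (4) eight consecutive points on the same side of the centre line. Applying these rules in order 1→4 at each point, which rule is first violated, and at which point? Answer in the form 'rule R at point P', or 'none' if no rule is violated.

Zone of each point (C = within 1σ̂, B = 1σ̂–2σ̂, A = 2σ̂–3σ̂, * = beyond 3σ̂; sign = side of CL): 1:-C, 2:-C, 3:-C, 4:+C, 5:+B, 6:+C, 7:-B, 8:-A, 9:-B, 10:-C, 11:-A
Rule 3 (four of five consecutive points beyond the same 1σ limit) is satisfied at point 11.

rule 3 at point 11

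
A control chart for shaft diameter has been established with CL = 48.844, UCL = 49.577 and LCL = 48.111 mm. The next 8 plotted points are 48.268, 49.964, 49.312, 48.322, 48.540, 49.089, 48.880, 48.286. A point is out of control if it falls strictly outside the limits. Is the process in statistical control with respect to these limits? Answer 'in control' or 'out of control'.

Compare each point to [48.111, 49.577]: sample 2 = 49.964 > UCL.

out of control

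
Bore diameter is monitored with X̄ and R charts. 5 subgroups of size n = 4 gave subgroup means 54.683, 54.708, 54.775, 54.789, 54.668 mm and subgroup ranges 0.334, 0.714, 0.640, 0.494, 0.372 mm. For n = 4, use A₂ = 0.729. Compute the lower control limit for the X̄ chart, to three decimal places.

X̄̄ = (54.683 + 54.708 + 54.775 + 54.789 + 54.668) / 5 = 273.6230 / 5 = 54.7246
R̄ = (0.334 + 0.714 + 0.640 + 0.494 + 0.372) / 5 = 2.5540 / 5 = 0.5108
LCL = X̄̄ − A₂·R̄ = 54.7246 − 0.729 × 0.5108 = 54.3522

54.352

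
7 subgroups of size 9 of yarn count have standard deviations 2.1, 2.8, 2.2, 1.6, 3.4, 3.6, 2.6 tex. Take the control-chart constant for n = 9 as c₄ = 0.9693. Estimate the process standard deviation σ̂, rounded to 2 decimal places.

s̄ = (2.1 + 2.8 + 2.2 + 1.6 + 3.4 + 3.6 + 2.6) / 7 = 2.6143
σ̂ = s̄ / c₄ = 2.6143 / 0.9693 = 2.6971

2.70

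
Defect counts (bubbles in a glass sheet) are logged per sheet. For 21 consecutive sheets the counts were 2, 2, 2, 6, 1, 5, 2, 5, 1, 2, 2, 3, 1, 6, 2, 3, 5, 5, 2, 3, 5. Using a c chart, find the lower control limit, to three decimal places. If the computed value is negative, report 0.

c̄ = (2 + 2 + 2 + 6 + 1 + 5 + 2 + 5 + 1 + 2 + 2 + 3 + 1 + 6 + 2 + 3 + 5 + 5 + 2 + 3 + 5) / 21 = 65 / 21 = 3.0952
LCL = c̄ − 3√c̄ = 3.0952 − 3 × 1.7593 = -2.1827 → 0 (cannot be negative)

0.000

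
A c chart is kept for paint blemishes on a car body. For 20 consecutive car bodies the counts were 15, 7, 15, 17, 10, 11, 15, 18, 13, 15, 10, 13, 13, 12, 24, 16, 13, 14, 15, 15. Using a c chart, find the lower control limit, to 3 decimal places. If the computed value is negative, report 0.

c̄ = (15 + 7 + 15 + 17 + 10 + 11 + 15 + 18 + 13 + 15 + 10 + 13 + 13 + 12 + 24 + 16 + 13 + 14 + 15 + 15) / 20 = 281 / 20 = 14.0500
LCL = c̄ − 3√c̄ = 14.0500 − 3 × 3.7483 = 2.8050

2.805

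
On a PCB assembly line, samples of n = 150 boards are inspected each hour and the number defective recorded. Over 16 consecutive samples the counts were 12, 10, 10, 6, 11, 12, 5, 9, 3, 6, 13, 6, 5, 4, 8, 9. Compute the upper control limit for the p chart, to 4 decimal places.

p̄ = Σdᵢ / (k·n) = 129 / (16 × 150) = 0.05375
UCL = p̄ + 3·√(p̄(1−p̄)/n) = 0.05375 + 3 × √(0.05375×0.94625/150) = 0.05375 + 3 × 0.01841 = 0.10899

0.1090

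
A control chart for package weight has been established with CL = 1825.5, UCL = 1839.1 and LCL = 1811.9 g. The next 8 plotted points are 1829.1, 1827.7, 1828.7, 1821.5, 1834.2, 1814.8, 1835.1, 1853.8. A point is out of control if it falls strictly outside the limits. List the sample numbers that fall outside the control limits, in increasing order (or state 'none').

Compare each point to [1811.9, 1839.1]: sample 8 = 1853.8 > UCL.

8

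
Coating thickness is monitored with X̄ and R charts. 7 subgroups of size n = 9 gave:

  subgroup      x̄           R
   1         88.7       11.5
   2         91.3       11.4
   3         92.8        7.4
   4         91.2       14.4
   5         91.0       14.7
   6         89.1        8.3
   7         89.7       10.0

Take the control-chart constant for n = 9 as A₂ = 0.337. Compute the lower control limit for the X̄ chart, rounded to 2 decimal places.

86.80

X̄̄ = (88.7 + 91.3 + 92.8 + 91.2 + 91.0 + 89.1 + 89.7) / 7 = 633.8000 / 7 = 90.5429
R̄ = (11.5 + 11.4 + 7.4 + 14.4 + 14.7 + 8.3 + 10.0) / 7 = 77.7000 / 7 = 11.1000
LCL = X̄̄ − A₂·R̄ = 90.5429 − 0.337 × 11.1000 = 86.8022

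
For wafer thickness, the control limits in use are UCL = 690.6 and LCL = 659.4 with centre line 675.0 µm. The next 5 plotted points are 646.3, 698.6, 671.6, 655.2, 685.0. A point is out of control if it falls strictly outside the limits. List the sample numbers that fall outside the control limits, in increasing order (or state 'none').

Compare each point to [659.4, 690.6]: sample 1 = 646.3 < LCL; sample 2 = 698.6 > UCL; sample 4 = 655.2 < LCL.

1, 2, 4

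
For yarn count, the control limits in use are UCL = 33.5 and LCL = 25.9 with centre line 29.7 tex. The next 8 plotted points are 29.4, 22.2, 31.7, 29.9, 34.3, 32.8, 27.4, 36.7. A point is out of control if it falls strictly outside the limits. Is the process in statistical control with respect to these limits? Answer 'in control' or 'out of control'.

out of control

Compare each point to [25.9, 33.5]: sample 2 = 22.2 < LCL; sample 5 = 34.3 > UCL; sample 8 = 36.7 > UCL.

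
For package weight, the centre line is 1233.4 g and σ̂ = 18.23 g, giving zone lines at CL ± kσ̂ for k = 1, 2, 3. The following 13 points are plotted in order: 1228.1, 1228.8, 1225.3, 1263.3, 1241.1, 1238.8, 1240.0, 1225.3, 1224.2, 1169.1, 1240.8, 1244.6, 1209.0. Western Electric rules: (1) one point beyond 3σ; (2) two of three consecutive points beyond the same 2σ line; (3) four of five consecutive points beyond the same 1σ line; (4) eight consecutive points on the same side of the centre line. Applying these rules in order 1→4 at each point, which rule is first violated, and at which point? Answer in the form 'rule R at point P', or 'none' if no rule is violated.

Zone of each point (C = within 1σ̂, B = 1σ̂–2σ̂, A = 2σ̂–3σ̂, * = beyond 3σ̂; sign = side of CL): 1:-C, 2:-C, 3:-C, 4:+B, 5:+C, 6:+C, 7:+C, 8:-C, 9:-C, 10:-*, 11:+C, 12:+C, 13:-B
Rule 1 (one point beyond the 3σ limits) is satisfied at point 10.

rule 1 at point 10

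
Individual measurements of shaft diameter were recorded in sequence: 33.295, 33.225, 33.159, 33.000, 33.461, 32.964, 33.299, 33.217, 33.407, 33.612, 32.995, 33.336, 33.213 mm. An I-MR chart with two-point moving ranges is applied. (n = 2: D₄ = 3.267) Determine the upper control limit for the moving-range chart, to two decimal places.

0.86

Moving ranges: 0.070, 0.066, 0.159, 0.461, 0.497, 0.335, 0.082, 0.190, 0.205, 0.617, 0.341, 0.123; M̄R̄ = 3.1460 / 12 = 0.2622
UCL_MR = D₄·M̄R̄ = 3.267 × 0.2622 = 0.8565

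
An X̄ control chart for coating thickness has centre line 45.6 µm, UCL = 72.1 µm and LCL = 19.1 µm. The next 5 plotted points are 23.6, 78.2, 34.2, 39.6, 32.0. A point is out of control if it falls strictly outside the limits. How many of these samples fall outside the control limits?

1

Compare each point to [19.1, 72.1]: sample 2 = 78.2 > UCL.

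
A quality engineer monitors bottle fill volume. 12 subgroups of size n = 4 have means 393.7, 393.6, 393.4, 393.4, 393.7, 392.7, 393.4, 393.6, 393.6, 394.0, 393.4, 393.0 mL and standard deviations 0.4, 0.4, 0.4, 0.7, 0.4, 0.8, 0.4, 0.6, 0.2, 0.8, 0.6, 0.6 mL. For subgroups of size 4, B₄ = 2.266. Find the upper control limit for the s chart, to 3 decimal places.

1.190

s̄ = (0.4 + 0.4 + 0.4 + 0.7 + 0.4 + 0.8 + 0.4 + 0.6 + 0.2 + 0.8 + 0.6 + 0.6) / 12 = 0.5250
UCL_s = B₄·s̄ = 2.266 × 0.5250 = 1.1897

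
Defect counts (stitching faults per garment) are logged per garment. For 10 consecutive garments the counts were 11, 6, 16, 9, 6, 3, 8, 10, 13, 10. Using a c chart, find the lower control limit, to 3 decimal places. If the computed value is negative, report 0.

c̄ = (11 + 6 + 16 + 9 + 6 + 3 + 8 + 10 + 13 + 10) / 10 = 92 / 10 = 9.2000
LCL = c̄ − 3√c̄ = 9.2000 − 3 × 3.0332 = 0.1005

0.101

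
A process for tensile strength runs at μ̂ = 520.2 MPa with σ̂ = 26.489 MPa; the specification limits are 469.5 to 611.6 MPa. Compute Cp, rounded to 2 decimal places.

0.89

Cp = (USL − LSL) / (6σ̂) = (611.6 − 469.5) / (6 × 26.489) = 142.1000 / 158.9340 = 0.8941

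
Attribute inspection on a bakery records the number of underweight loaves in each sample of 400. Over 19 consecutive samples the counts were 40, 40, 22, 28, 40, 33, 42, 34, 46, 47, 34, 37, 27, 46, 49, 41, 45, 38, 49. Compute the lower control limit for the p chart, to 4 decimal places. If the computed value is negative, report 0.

0.0527

p̄ = Σdᵢ / (k·n) = 738 / (19 × 400) = 0.09711
LCL = p̄ − 3·√(p̄(1−p̄)/n) = 0.09711 − 3 × 0.01481 = 0.05269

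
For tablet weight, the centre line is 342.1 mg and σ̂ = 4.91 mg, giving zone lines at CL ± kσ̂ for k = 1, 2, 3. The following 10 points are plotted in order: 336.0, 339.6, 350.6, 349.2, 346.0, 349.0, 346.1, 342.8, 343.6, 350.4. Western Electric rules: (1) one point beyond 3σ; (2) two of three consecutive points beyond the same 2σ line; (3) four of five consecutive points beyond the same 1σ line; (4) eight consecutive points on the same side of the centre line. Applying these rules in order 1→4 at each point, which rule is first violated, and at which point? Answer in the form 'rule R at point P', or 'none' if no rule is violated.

Zone of each point (C = within 1σ̂, B = 1σ̂–2σ̂, A = 2σ̂–3σ̂, * = beyond 3σ̂; sign = side of CL): 1:-B, 2:-C, 3:+B, 4:+B, 5:+C, 6:+B, 7:+C, 8:+C, 9:+C, 10:+B
Rule 4 (eight consecutive points on the same side of the centre line) is satisfied at point 10.

rule 4 at point 10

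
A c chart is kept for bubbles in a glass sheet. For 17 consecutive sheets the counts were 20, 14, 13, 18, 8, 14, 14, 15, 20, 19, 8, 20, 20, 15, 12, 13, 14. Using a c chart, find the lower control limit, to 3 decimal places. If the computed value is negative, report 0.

3.453

c̄ = (20 + 14 + 13 + 18 + 8 + 14 + 14 + 15 + 20 + 19 + 8 + 20 + 20 + 15 + 12 + 13 + 14) / 17 = 257 / 17 = 15.1176
LCL = c̄ − 3√c̄ = 15.1176 − 3 × 3.8881 = 3.4532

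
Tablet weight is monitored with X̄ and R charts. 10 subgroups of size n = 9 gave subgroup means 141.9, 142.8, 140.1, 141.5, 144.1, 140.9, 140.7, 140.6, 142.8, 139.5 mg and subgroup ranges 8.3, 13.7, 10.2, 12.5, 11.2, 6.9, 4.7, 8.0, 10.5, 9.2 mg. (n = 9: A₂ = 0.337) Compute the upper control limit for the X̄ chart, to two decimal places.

144.70

X̄̄ = (141.9 + 142.8 + 140.1 + 141.5 + 144.1 + 140.9 + 140.7 + 140.6 + 142.8 + 139.5) / 10 = 1414.9000 / 10 = 141.4900
R̄ = (8.3 + 13.7 + 10.2 + 12.5 + 11.2 + 6.9 + 4.7 + 8.0 + 10.5 + 9.2) / 10 = 95.2000 / 10 = 9.5200
UCL = X̄̄ + A₂·R̄ = 141.4900 + 0.337 × 9.5200 = 144.6982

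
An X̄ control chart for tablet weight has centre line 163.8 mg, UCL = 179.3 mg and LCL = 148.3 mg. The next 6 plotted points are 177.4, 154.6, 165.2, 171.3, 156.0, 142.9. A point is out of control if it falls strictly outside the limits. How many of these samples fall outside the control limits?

1

Compare each point to [148.3, 179.3]: sample 6 = 142.9 < LCL.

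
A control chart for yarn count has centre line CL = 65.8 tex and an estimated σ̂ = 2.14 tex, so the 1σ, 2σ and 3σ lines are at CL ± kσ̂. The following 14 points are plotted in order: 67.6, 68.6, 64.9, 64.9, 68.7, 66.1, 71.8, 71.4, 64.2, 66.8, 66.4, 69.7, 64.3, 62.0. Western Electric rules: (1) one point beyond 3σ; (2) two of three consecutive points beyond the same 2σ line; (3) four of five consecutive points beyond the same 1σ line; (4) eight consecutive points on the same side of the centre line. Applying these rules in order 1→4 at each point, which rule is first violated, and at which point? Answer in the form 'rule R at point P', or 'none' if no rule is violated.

rule 2 at point 8

Zone of each point (C = within 1σ̂, B = 1σ̂–2σ̂, A = 2σ̂–3σ̂, * = beyond 3σ̂; sign = side of CL): 1:+C, 2:+B, 3:-C, 4:-C, 5:+B, 6:+C, 7:+A, 8:+A, 9:-C, 10:+C, 11:+C, 12:+B, 13:-C, 14:-B
Rule 2 (two of three consecutive points beyond the same 2σ limit) is satisfied at point 8.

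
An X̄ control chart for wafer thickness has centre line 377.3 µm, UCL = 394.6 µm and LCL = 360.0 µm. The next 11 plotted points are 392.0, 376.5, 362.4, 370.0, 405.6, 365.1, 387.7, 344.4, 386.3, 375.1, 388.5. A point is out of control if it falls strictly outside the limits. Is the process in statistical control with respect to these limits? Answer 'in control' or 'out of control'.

out of control

Compare each point to [360.0, 394.6]: sample 5 = 405.6 > UCL; sample 8 = 344.4 < LCL.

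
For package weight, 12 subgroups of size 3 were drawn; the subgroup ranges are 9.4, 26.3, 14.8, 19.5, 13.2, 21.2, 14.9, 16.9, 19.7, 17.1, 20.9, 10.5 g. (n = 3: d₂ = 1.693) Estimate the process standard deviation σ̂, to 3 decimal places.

10.061

R̄ = (9.4 + 26.3 + 14.8 + 19.5 + 13.2 + 21.2 + 14.9 + 16.9 + 19.7 + 17.1 + 20.9 + 10.5) / 12 = 17.0333
σ̂ = R̄ / d₂ = 17.0333 / 1.693 = 10.0610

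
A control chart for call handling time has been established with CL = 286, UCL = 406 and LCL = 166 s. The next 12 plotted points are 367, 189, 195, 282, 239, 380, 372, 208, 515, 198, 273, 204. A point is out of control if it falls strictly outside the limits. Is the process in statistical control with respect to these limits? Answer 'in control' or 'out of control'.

Compare each point to [166, 406]: sample 9 = 515 > UCL.

out of control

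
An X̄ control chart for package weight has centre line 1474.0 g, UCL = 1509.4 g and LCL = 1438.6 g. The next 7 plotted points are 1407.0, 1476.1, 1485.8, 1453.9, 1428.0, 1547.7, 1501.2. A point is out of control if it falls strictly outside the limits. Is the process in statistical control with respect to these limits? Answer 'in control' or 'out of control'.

out of control

Compare each point to [1438.6, 1509.4]: sample 1 = 1407.0 < LCL; sample 5 = 1428.0 < LCL; sample 6 = 1547.7 > UCL.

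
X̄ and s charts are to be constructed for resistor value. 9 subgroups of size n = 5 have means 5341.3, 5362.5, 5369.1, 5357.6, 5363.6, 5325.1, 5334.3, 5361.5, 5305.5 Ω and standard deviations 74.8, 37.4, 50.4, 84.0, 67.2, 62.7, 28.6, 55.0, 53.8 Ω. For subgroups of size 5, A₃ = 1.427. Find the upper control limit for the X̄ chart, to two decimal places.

5428.20

X̄̄ = (5341.3 + 5362.5 + 5369.1 + 5357.6 + 5363.6 + 5325.1 + 5334.3 + 5361.5 + 5305.5) / 9 = 5346.7222
s̄ = (74.8 + 37.4 + 50.4 + 84.0 + 67.2 + 62.7 + 28.6 + 55.0 + 53.8) / 9 = 57.1000
UCL = X̄̄ + A₃·s̄ = 5346.7222 + 1.427 × 57.1000 = 5428.2039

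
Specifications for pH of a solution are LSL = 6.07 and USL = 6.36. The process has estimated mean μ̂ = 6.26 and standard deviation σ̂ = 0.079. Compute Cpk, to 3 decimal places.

0.422

Cpu = (USL − μ̂) / (3σ̂) = (6.36 − 6.26) / (3 × 0.079) = 0.4219; Cpl = (μ̂ − LSL) / (3σ̂) = (6.26 − 6.07) / (3 × 0.079) = 0.8017; Cpk = min(Cpu, Cpl) = 0.4219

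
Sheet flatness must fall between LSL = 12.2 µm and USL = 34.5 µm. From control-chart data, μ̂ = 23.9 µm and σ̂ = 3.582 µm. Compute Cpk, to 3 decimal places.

Cpu = (USL − μ̂) / (3σ̂) = (34.5 − 23.9) / (3 × 3.582) = 0.9864; Cpl = (μ̂ − LSL) / (3σ̂) = (23.9 − 12.2) / (3 × 3.582) = 1.0888; Cpk = min(Cpu, Cpl) = 0.9864

0.986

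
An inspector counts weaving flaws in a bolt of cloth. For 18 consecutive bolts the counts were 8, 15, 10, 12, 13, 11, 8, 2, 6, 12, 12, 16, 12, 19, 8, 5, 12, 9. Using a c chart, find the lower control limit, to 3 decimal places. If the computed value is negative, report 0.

c̄ = (8 + 15 + 10 + 12 + 13 + 11 + 8 + 2 + 6 + 12 + 12 + 16 + 12 + 19 + 8 + 5 + 12 + 9) / 18 = 190 / 18 = 10.5556
LCL = c̄ − 3√c̄ = 10.5556 − 3 × 3.2489 = 0.8088

0.809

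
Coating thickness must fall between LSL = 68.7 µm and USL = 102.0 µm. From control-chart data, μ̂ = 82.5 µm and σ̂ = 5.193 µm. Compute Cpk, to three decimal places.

0.886

Cpu = (USL − μ̂) / (3σ̂) = (102.0 − 82.5) / (3 × 5.193) = 1.2517; Cpl = (μ̂ − LSL) / (3σ̂) = (82.5 − 68.7) / (3 × 5.193) = 0.8858; Cpk = min(Cpu, Cpl) = 0.8858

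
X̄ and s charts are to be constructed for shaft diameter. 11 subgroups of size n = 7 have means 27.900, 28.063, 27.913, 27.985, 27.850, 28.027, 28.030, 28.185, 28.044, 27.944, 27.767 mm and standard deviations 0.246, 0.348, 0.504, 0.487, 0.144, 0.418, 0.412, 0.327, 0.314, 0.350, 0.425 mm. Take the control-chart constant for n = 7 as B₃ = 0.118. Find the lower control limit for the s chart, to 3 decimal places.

s̄ = (0.246 + 0.348 + 0.504 + 0.487 + 0.144 + 0.418 + 0.412 + 0.327 + 0.314 + 0.350 + 0.425) / 11 = 0.3614
LCL_s = B₃·s̄ = 0.118 × 0.3614 = 0.0426

0.043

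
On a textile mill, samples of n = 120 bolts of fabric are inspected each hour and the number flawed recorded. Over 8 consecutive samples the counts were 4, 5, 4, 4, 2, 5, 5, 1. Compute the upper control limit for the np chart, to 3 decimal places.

9.468

p̄ = Σdᵢ / (k·n) = 30 / (8 × 120) = 0.03125
UCL = np̄ + 3·√(np̄(1−p̄)) = 3.7500 + 3 × √(3.7500×0.96875) = 3.7500 + 3 × 1.9060 = 9.4680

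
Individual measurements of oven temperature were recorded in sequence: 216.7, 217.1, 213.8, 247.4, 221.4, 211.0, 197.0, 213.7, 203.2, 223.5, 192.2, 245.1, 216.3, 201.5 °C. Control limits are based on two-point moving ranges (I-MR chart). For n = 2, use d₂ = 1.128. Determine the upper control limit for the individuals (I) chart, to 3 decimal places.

269.512

X̄ = (216.7 + 217.1 + 213.8 + 247.4 + 221.4 + 211.0 + 197.0 + 213.7 + 203.2 + 223.5 + 192.2 + 245.1 + 216.3 + 201.5) / 14 = 215.7071
Moving ranges: 0.4, 3.3, 33.6, 26.0, 10.4, 14.0, 16.7, 10.5, 20.3, 31.3, 52.9, 28.8, 14.8; M̄R̄ = 263.0000 / 13 = 20.2308
UCL = X̄ + 3·M̄R̄/d₂ = 215.7071 + 3 × 20.2308 / 1.128 = 269.5124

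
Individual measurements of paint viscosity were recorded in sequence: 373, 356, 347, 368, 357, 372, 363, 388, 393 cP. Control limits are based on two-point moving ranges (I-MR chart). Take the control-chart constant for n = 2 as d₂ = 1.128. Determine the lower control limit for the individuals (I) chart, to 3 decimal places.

331.322

X̄ = (373 + 356 + 347 + 368 + 357 + 372 + 363 + 388 + 393) / 9 = 368.5556
Moving ranges: 17, 9, 21, 11, 15, 9, 25, 5; M̄R̄ = 112.0000 / 8 = 14.0000
LCL = X̄ − 3·M̄R̄/d₂ = 368.5556 − 3 × 14.0000 / 1.128 = 331.3215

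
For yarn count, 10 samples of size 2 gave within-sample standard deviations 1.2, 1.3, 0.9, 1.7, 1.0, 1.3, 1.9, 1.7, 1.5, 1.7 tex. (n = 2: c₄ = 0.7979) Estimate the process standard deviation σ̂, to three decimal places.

1.780

s̄ = (1.2 + 1.3 + 0.9 + 1.7 + 1.0 + 1.3 + 1.9 + 1.7 + 1.5 + 1.7) / 10 = 1.4200
σ̂ = s̄ / c₄ = 1.4200 / 0.7979 = 1.7797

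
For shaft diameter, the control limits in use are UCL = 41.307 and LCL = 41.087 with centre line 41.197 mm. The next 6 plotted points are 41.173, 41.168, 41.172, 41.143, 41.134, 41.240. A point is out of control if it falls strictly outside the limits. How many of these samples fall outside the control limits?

All 6 points lie within [41.087, 41.307].

0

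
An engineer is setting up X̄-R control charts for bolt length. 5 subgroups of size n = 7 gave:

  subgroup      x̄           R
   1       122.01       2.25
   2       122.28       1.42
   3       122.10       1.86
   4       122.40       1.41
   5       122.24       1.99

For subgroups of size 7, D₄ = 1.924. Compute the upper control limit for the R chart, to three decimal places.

R̄ = (2.25 + 1.42 + 1.86 + 1.41 + 1.99) / 5 = 8.9300 / 5 = 1.7860
UCL_R = D₄·R̄ = 1.924 × 1.7860 = 3.4363

3.436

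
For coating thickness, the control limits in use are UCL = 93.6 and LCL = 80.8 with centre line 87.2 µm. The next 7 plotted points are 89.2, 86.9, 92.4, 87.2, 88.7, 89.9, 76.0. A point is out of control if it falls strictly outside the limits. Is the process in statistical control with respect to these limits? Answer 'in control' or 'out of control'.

Compare each point to [80.8, 93.6]: sample 7 = 76.0 < LCL.

out of control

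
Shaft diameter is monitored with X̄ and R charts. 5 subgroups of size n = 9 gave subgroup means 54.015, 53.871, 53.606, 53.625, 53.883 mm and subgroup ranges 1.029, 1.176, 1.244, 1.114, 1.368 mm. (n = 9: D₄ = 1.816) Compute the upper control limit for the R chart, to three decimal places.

R̄ = (1.029 + 1.176 + 1.244 + 1.114 + 1.368) / 5 = 5.9310 / 5 = 1.1862
UCL_R = D₄·R̄ = 1.816 × 1.1862 = 2.1541

2.154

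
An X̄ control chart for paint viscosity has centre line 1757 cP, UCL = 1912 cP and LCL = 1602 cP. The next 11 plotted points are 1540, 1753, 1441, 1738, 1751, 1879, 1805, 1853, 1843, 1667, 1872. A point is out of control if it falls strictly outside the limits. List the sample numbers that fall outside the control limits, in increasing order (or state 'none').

Compare each point to [1602, 1912]: sample 1 = 1540 < LCL; sample 3 = 1441 < LCL.

1, 3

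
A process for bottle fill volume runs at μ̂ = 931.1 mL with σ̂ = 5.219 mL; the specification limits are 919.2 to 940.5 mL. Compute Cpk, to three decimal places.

Cpu = (USL − μ̂) / (3σ̂) = (940.5 − 931.1) / (3 × 5.219) = 0.6004; Cpl = (μ̂ − LSL) / (3σ̂) = (931.1 − 919.2) / (3 × 5.219) = 0.7600; Cpk = min(Cpu, Cpl) = 0.6004

0.600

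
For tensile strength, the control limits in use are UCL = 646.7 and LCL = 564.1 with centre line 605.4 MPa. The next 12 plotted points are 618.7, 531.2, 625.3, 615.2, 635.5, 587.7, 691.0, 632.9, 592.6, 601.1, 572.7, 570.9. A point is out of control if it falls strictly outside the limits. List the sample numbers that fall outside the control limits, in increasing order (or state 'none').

Compare each point to [564.1, 646.7]: sample 2 = 531.2 < LCL; sample 7 = 691.0 > UCL.

2, 7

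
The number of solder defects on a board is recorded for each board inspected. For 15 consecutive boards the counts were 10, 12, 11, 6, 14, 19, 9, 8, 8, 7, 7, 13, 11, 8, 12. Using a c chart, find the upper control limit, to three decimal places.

c̄ = (10 + 12 + 11 + 6 + 14 + 19 + 9 + 8 + 8 + 7 + 7 + 13 + 11 + 8 + 12) / 15 = 155 / 15 = 10.3333
UCL = c̄ + 3√c̄ = 10.3333 + 3 × √10.3333 = 10.3333 + 3 × 3.2146 = 19.9770

19.977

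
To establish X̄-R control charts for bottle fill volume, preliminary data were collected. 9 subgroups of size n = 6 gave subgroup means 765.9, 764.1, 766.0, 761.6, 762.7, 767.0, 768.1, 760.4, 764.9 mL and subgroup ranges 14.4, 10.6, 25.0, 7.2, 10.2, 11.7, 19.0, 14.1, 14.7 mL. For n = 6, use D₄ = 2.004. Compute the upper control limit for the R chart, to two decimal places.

28.26

R̄ = (14.4 + 10.6 + 25.0 + 7.2 + 10.2 + 11.7 + 19.0 + 14.1 + 14.7) / 9 = 126.9000 / 9 = 14.1000
UCL_R = D₄·R̄ = 2.004 × 14.1000 = 28.2564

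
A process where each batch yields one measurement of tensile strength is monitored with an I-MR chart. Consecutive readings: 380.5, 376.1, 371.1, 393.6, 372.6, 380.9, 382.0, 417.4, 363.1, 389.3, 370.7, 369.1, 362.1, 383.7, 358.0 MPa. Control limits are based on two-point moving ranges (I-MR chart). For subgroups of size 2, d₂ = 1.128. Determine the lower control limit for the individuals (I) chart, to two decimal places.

X̄ = (380.5 + 376.1 + 371.1 + 393.6 + 372.6 + 380.9 + 382.0 + 417.4 + 363.1 + 389.3 + 370.7 + 369.1 + 362.1 + 383.7 + 358.0) / 15 = 378.0133
Moving ranges: 4.4, 5.0, 22.5, 21.0, 8.3, 1.1, 35.4, 54.3, 26.2, 18.6, 1.6, 7.0, 21.6, 25.7; M̄R̄ = 252.7000 / 14 = 18.0500
LCL = X̄ − 3·M̄R̄/d₂ = 378.0133 − 3 × 18.0500 / 1.128 = 330.0080

330.01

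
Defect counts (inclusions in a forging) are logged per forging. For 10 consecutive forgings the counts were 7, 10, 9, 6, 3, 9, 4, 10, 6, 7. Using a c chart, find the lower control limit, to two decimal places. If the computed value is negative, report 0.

0.00

c̄ = (7 + 10 + 9 + 6 + 3 + 9 + 4 + 10 + 6 + 7) / 10 = 71 / 10 = 7.1000
LCL = c̄ − 3√c̄ = 7.1000 − 3 × 2.6646 = -0.8937 → 0 (cannot be negative)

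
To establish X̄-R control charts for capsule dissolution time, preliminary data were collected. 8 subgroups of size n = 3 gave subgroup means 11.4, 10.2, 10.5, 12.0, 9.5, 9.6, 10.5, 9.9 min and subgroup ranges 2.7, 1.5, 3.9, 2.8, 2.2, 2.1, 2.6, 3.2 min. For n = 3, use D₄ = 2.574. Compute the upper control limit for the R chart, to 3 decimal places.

R̄ = (2.7 + 1.5 + 3.9 + 2.8 + 2.2 + 2.1 + 2.6 + 3.2) / 8 = 21.0000 / 8 = 2.6250
UCL_R = D₄·R̄ = 2.574 × 2.6250 = 6.7567

6.757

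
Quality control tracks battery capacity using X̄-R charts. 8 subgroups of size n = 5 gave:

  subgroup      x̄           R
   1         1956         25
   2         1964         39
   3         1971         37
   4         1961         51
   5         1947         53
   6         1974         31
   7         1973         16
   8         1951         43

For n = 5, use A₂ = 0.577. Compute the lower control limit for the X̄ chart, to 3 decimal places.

1940.848

X̄̄ = (1956 + 1964 + 1971 + 1961 + 1947 + 1974 + 1973 + 1951) / 8 = 15697.0000 / 8 = 1962.1250
R̄ = (25 + 39 + 37 + 51 + 53 + 31 + 16 + 43) / 8 = 295.0000 / 8 = 36.8750
LCL = X̄̄ − A₂·R̄ = 1962.1250 − 0.577 × 36.8750 = 1940.8481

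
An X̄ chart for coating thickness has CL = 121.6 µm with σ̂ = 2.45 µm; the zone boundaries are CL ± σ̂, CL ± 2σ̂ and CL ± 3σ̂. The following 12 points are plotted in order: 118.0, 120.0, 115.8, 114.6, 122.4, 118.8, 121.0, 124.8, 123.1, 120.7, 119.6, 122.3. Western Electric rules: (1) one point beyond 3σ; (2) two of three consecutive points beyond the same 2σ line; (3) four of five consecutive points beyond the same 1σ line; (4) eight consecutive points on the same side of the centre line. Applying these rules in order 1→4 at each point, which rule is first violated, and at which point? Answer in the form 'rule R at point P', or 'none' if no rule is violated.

rule 2 at point 4

Zone of each point (C = within 1σ̂, B = 1σ̂–2σ̂, A = 2σ̂–3σ̂, * = beyond 3σ̂; sign = side of CL): 1:-B, 2:-C, 3:-A, 4:-A, 5:+C, 6:-B, 7:-C, 8:+B, 9:+C, 10:-C, 11:-C, 12:+C
Rule 2 (two of three consecutive points beyond the same 2σ limit) is satisfied at point 4.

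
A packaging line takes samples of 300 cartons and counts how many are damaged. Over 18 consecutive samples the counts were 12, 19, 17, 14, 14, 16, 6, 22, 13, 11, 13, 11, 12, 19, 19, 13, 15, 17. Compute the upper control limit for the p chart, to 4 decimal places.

p̄ = Σdᵢ / (k·n) = 263 / (18 × 300) = 0.04870
UCL = p̄ + 3·√(p̄(1−p̄)/n) = 0.04870 + 3 × √(0.04870×0.95130/300) = 0.04870 + 3 × 0.01243 = 0.08599

0.0860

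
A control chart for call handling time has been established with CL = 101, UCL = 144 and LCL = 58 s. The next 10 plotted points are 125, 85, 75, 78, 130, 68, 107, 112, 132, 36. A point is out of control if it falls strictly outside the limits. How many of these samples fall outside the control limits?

Compare each point to [58, 144]: sample 10 = 36 < LCL.

1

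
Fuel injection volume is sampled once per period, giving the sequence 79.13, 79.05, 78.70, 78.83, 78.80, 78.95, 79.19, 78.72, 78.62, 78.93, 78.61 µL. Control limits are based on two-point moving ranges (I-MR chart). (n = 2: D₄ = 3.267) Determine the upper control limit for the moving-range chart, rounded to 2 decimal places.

0.71

Moving ranges: 0.08, 0.35, 0.13, 0.03, 0.15, 0.24, 0.47, 0.10, 0.31, 0.32; M̄R̄ = 2.1800 / 10 = 0.2180
UCL_MR = D₄·M̄R̄ = 3.267 × 0.2180 = 0.7122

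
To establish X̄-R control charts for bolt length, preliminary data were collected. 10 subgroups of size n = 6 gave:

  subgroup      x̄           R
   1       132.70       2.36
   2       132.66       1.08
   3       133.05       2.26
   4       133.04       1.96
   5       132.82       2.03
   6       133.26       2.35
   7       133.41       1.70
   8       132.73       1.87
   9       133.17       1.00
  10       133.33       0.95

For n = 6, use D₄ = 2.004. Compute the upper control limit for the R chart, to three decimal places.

3.519

R̄ = (2.36 + 1.08 + 2.26 + 1.96 + 2.03 + 2.35 + 1.70 + 1.87 + 1.00 + 0.95) / 10 = 17.5600 / 10 = 1.7560
UCL_R = D₄·R̄ = 2.004 × 1.7560 = 3.5190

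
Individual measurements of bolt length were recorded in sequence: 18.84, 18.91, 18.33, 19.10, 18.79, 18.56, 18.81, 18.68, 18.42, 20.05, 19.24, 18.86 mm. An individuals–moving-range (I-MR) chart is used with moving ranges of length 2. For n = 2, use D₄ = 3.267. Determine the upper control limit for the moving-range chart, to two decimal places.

1.61

Moving ranges: 0.07, 0.58, 0.77, 0.31, 0.23, 0.25, 0.13, 0.26, 1.63, 0.81, 0.38; M̄R̄ = 5.4200 / 11 = 0.4927
UCL_MR = D₄·M̄R̄ = 3.267 × 0.4927 = 1.6097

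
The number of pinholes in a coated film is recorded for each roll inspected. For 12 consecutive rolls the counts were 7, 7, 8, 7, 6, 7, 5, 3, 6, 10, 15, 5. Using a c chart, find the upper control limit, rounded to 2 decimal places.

c̄ = (7 + 7 + 8 + 7 + 6 + 7 + 5 + 3 + 6 + 10 + 15 + 5) / 12 = 86 / 12 = 7.1667
UCL = c̄ + 3√c̄ = 7.1667 + 3 × √7.1667 = 7.1667 + 3 × 2.6771 = 15.1979

15.20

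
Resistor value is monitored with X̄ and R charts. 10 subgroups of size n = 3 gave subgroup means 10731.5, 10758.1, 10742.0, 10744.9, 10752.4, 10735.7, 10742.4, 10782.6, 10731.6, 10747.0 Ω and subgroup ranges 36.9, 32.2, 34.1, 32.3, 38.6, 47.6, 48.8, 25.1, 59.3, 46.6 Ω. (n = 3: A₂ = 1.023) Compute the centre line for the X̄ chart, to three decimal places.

10746.820

X̄̄ = (10731.5 + 10758.1 + 10742.0 + 10744.9 + 10752.4 + 10735.7 + 10742.4 + 10782.6 + 10731.6 + 10747.0) / 10 = 107468.2000 / 10 = 10746.8200
CL = X̄̄ = 10746.8200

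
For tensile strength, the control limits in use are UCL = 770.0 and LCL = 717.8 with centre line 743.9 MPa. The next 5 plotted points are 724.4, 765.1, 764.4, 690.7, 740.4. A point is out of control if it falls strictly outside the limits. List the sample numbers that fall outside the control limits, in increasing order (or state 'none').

Compare each point to [717.8, 770.0]: sample 4 = 690.7 < LCL.

4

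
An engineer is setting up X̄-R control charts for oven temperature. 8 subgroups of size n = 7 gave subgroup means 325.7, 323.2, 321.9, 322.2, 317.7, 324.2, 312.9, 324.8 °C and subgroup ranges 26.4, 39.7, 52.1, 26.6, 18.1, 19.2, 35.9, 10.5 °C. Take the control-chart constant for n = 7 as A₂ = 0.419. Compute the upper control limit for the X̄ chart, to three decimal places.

X̄̄ = (325.7 + 323.2 + 321.9 + 322.2 + 317.7 + 324.2 + 312.9 + 324.8) / 8 = 2572.6000 / 8 = 321.5750
R̄ = (26.4 + 39.7 + 52.1 + 26.6 + 18.1 + 19.2 + 35.9 + 10.5) / 8 = 228.5000 / 8 = 28.5625
UCL = X̄̄ + A₂·R̄ = 321.5750 + 0.419 × 28.5625 = 333.5427

333.543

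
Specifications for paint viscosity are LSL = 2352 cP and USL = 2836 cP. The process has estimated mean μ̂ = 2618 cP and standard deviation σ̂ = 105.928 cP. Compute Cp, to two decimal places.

Cp = (USL − LSL) / (6σ̂) = (2836 − 2352) / (6 × 105.928) = 484.0000 / 635.5680 = 0.7615

0.76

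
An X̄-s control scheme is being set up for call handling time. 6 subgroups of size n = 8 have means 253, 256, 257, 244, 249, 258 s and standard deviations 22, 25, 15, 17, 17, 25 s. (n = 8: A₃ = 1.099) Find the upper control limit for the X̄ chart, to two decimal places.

X̄̄ = (253 + 256 + 257 + 244 + 249 + 258) / 6 = 252.8333
s̄ = (22 + 25 + 15 + 17 + 17 + 25) / 6 = 20.1667
UCL = X̄̄ + A₃·s̄ = 252.8333 + 1.099 × 20.1667 = 274.9965

275.00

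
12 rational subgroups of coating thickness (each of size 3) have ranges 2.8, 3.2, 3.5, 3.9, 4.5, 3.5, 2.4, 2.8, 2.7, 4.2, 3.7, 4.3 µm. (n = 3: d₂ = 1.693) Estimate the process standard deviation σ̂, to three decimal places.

R̄ = (2.8 + 3.2 + 3.5 + 3.9 + 4.5 + 3.5 + 2.4 + 2.8 + 2.7 + 4.2 + 3.7 + 4.3) / 12 = 3.4583
σ̂ = R̄ / d₂ = 3.4583 / 1.693 = 2.0427

2.043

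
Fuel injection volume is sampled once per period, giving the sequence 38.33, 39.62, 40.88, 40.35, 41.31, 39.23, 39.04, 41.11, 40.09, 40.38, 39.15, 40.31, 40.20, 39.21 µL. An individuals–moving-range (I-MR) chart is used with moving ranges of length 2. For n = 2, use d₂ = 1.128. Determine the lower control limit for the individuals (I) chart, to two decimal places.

37.25

X̄ = (38.33 + 39.62 + 40.88 + 40.35 + 41.31 + 39.23 + 39.04 + 41.11 + 40.09 + 40.38 + 39.15 + 40.31 + 40.20 + 39.21) / 14 = 39.9436
Moving ranges: 1.29, 1.26, 0.53, 0.96, 2.08, 0.19, 2.07, 1.02, 0.29, 1.23, 1.16, 0.11, 0.99; M̄R̄ = 13.1800 / 13 = 1.0138
LCL = X̄ − 3·M̄R̄/d₂ = 39.9436 − 3 × 1.0138 / 1.128 = 37.2472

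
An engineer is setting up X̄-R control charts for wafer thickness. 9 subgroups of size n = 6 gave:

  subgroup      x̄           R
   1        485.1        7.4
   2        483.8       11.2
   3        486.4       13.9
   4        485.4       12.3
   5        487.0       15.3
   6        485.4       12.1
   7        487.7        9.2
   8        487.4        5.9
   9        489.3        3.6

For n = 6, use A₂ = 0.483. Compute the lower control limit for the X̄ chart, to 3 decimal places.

X̄̄ = (485.1 + 483.8 + 486.4 + 485.4 + 487.0 + 485.4 + 487.7 + 487.4 + 489.3) / 9 = 4377.5000 / 9 = 486.3889
R̄ = (7.4 + 11.2 + 13.9 + 12.3 + 15.3 + 12.1 + 9.2 + 5.9 + 3.6) / 9 = 90.9000 / 9 = 10.1000
LCL = X̄̄ − A₂·R̄ = 486.3889 − 0.483 × 10.1000 = 481.5106

481.511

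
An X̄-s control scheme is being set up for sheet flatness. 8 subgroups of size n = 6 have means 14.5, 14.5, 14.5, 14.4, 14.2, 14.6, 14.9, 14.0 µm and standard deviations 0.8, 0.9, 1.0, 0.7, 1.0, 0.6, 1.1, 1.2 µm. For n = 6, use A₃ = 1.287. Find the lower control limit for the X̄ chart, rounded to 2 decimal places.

13.28

X̄̄ = (14.5 + 14.5 + 14.5 + 14.4 + 14.2 + 14.6 + 14.9 + 14.0) / 8 = 14.4500
s̄ = (0.8 + 0.9 + 1.0 + 0.7 + 1.0 + 0.6 + 1.1 + 1.2) / 8 = 0.9125
LCL = X̄̄ − A₃·s̄ = 14.4500 − 1.287 × 0.9125 = 13.2756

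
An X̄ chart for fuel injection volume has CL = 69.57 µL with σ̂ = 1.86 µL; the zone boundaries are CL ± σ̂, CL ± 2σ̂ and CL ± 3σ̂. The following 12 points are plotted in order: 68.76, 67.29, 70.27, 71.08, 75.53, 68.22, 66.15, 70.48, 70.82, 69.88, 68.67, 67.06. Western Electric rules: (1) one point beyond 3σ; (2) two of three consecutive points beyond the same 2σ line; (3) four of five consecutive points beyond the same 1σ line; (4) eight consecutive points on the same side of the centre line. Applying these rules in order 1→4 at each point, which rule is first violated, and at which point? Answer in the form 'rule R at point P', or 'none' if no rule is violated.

rule 1 at point 5

Zone of each point (C = within 1σ̂, B = 1σ̂–2σ̂, A = 2σ̂–3σ̂, * = beyond 3σ̂; sign = side of CL): 1:-C, 2:-B, 3:+C, 4:+C, 5:+*, 6:-C, 7:-B, 8:+C, 9:+C, 10:+C, 11:-C, 12:-B
Rule 1 (one point beyond the 3σ limits) is satisfied at point 5.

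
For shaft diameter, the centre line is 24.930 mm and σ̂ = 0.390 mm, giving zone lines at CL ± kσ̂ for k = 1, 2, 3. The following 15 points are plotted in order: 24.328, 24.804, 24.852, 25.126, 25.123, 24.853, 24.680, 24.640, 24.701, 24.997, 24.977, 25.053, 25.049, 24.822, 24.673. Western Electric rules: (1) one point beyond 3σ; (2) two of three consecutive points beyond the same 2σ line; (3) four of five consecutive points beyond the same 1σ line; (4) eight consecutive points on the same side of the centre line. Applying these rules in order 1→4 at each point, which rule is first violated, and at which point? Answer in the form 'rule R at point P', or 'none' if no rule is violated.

none

Zone of each point (C = within 1σ̂, B = 1σ̂–2σ̂, A = 2σ̂–3σ̂, * = beyond 3σ̂; sign = side of CL): 1:-B, 2:-C, 3:-C, 4:+C, 5:+C, 6:-C, 7:-C, 8:-C, 9:-C, 10:+C, 11:+C, 12:+C, 13:+C, 14:-C, 15:-C
No rule fires across all 15 points.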